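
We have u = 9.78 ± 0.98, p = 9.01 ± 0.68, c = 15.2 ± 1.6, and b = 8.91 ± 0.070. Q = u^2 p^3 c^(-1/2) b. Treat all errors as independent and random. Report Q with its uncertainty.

Relative error in a monomial: (δQ/Q)² = Σ (nᵢ · δxᵢ/xᵢ)².
  (2·δu/u)² = (2×0.100)² = 0.0402;  (3·δp/p)² = (3×0.0755)² = 0.0513;  (−½·δc/c)² = (-0.5×0.105)² = 0.00277;  (1·δb/b)² = (1×0.00786)² = 6.17e-05
δQ/Q = √(0.0943) = 0.307
Q = 1.6e+05, so δQ = 0.307 × 1.6e+05 = 49100.

(1.60 ± 0.491) × 10^5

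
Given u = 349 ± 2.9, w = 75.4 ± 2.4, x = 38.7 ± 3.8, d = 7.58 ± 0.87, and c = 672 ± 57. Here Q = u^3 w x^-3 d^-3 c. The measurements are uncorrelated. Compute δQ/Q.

0.463

Products/powers → add relative errors in quadrature, weighted by exponent:
  (3·δu/u)² = (3×0.00831)² = 0.000621;  (1·δw/w)² = (1×0.0318)² = 0.00101;  (-3·δx/x)² = (-3×0.0982)² = 0.0868;  (-3·δd/d)² = (-3×0.115)² = 0.119;  (1·δc/c)² = (1×0.0848)² = 0.00719
δQ/Q = √(0.214) = 0.463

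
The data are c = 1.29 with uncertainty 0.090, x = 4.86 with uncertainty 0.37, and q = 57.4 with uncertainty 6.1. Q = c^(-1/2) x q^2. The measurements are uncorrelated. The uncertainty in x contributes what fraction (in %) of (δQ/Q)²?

11.1%

(δQ/Q)² = (−½·δc/c)² + (1·δx/x)² + (2·δq/q)²
  c term: (-0.5×0.0698)² = 0.00122
  x term: (1×0.0761)² = 0.00580
  q term: (2×0.106)² = 0.0452
Total = 0.0522. Share from x = 0.00580/0.0522 = 0.111.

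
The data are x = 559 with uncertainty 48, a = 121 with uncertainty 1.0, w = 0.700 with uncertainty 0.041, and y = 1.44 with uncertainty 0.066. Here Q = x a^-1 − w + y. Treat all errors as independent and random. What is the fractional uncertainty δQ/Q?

0.0758

Let p = x·a^-1 = 4.62. δp/p = √((1·δx/x)² + (-1·δa/a)²) = √(0.00737 + 6.83e-05) = 0.0863, so δp = 0.399.
Q = p − w + y: δQ = √(δp² + δw² + δy²) = √(0.159 + 0.00168 + 0.00436) = 0.406
Q = 5.36, so δQ/Q = 0.406/5.36 = 0.0758.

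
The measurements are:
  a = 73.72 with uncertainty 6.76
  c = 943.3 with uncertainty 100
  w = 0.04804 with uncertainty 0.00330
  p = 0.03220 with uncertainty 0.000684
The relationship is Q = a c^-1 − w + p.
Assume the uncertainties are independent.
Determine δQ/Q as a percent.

18.4%

Let h = a·c^-1 = 0.07815. δh/h = √((1·δa/a)² + (-1·δc/c)²) = √(0.00841 + 0.0112) = 0.140, so δh = 0.0110.
Q = h − w + p: δQ = √(δh² + δw² + δp²) = √(0.000120 + 1.09e-05 + 4.68e-07) = 0.0115
Q = 0.06231, so δQ/Q = 0.0115/0.06231 = 0.184.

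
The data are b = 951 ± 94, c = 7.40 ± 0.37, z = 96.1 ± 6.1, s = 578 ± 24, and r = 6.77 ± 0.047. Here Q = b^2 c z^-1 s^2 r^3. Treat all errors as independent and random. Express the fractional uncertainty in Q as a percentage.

Since Q is a product/quotient, work with relative uncertainties:
  (2·δb/b)² = (2×0.0988)² = 0.0391;  (1·δc/c)² = (1×0.0500)² = 0.00250;  (-1·δz/z)² = (-1×0.0635)² = 0.00403;  (2·δs/s)² = (2×0.0415)² = 0.00690;  (3·δr/r)² = (3×0.00694)² = 0.000434
δQ/Q = √(0.0529) = 0.230

23.0%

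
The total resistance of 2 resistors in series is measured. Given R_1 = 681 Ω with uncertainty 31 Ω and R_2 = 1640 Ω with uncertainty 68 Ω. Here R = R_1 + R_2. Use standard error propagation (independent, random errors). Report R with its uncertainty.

Absolute uncertainties add in quadrature for a linear combination:
  (δR_1)² = 961;  (δR_2)² = 4620
δR = √(5580) = 74.7 Ω
R = 2320 Ω.

2320 ± 74.7 Ω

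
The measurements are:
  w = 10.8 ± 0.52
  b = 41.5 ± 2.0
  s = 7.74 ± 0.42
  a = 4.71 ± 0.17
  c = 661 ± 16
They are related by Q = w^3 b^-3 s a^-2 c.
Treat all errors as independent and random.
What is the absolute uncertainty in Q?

Each factor contributes (exponent × relative error)² to (δQ/Q)²:
  (3·δw/w)² = (3×0.0481)² = 0.0209;  (-3·δb/b)² = (-3×0.0482)² = 0.0209;  (1·δs/s)² = (1×0.0543)² = 0.00294;  (-2·δa/a)² = (-2×0.0361)² = 0.00521;  (1·δc/c)² = (1×0.0242)² = 0.000586
δQ/Q = √(0.0505) = 0.225
Q = 4.06, so δQ = 0.225 × 4.06 = 0.914.

0.914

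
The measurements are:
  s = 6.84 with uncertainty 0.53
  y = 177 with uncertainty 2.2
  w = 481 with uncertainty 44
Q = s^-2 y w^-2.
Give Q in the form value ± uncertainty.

Products/powers → add relative errors in quadrature, weighted by exponent:
  (-2·δs/s)² = (-2×0.0775)² = 0.0240;  (1·δy/y)² = (1×0.0124)² = 0.000154;  (-2·δw/w)² = (-2×0.0915)² = 0.0335
δQ/Q = √(0.0576) = 0.240
Q = 1.64e-05, so δQ = 0.240 × 1.64e-05 = 3.93e-06.

(1.64 ± 0.393) × 10^-5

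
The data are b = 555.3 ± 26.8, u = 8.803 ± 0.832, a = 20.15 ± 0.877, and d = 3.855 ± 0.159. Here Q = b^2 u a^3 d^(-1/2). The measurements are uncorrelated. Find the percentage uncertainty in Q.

Products/powers → add relative errors in quadrature, weighted by exponent:
  (2·δb/b)² = (2×0.0483)² = 0.00932;  (1·δu/u)² = (1×0.0945)² = 0.00893;  (3·δa/a)² = (3×0.0435)² = 0.0170;  (−½·δd/d)² = (-0.5×0.0412)² = 0.000425
δQ/Q = √(0.0357) = 0.189

18.9%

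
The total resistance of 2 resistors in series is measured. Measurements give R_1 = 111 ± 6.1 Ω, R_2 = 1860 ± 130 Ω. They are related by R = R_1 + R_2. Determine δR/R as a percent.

6.60%

Absolute uncertainties add in quadrature for a linear combination:
  (δR_1)² = 37.2;  (δR_2)² = 16900
δR = √(16900) = 130 Ω
R = 1970 Ω, so δR/R = 130/1970 = 0.0660.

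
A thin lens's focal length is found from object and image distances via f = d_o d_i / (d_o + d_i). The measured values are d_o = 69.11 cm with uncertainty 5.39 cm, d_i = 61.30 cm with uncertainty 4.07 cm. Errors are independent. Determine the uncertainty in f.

∂f/∂d_o = (d_i/(d_o+d_i))² = 0.221;  ∂f/∂d_i = (d_o/(d_o+d_i))² = 0.281
δf = √((∂f/∂d_o · δd_o)² + (∂f/∂d_i · δd_i)²) = √(1.42 + 1.31) = 1.65 cm

1.65 cm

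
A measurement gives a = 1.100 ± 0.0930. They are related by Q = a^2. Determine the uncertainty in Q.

Q ∝ a^2, so δQ/Q = |2| · δa/a = 2 × 0.0845 = 0.169.
Q = 1.210, so δQ = 0.169 × 1.210 = 0.205.

0.205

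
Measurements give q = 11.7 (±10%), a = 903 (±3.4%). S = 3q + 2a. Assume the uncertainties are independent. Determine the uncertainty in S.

61.5

For a sum/difference, combine absolute errors in quadrature:
  (3·δq)² = 12.3;  (2·δa)² = 3770
δS = √(3780) = 61.5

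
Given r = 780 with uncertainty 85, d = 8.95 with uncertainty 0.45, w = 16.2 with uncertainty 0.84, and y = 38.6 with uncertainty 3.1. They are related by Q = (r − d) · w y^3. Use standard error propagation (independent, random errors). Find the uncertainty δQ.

Let u = r − d = 771. δu = √(δr² + δd²) = √(7220 + 0.203) = 85.0, so δu/u = 0.110.
Q is then a monomial in u, w, y:
δQ/Q = √((δu/u)² + (1·δw/w)² + (3·δy/y)²) = √(0.0122 + 0.00269 + 0.0580) = 0.270
Q = 7.18e+08, so δQ = 0.270 × 7.18e+08 = 1.94e+08.

1.94e+08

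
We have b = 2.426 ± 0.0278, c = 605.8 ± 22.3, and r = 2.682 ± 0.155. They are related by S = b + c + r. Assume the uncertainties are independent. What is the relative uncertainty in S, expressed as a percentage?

For a sum/difference, combine absolute errors in quadrature:
  (δb)² = 0.000773;  (δc)² = 497;  (δr)² = 0.0240
δS = √(497) = 22.3
S = 610.9, so δS/S = 22.3/610.9 = 0.0365.

3.65%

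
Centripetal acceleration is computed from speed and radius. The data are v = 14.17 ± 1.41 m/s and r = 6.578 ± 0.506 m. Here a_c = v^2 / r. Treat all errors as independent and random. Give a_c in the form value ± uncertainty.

a_c is a product of powers, so relative uncertainties combine in quadrature:
  (2·δv/v)² = (2×0.0995)² = 0.0396;  (-1·δr/r)² = (-1×0.0769)² = 0.00592
δa_c/a_c = √(0.0455) = 0.213
a_c = 30.52 m/s^2, so δa_c = 0.213 × 30.52 = 6.51 m/s^2.

30.52 ± 6.51 m/s^2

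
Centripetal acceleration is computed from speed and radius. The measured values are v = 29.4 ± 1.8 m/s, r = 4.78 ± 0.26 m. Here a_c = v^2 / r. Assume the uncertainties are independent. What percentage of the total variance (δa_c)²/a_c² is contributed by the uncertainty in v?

83.5%

(δa_c/a_c)² = (2·δv/v)² + (-1·δr/r)²
  v term: (2×0.0612)² = 0.0150
  r term: (-1×0.0544)² = 0.00296
Total = 0.0180. Share from v = 0.0150/0.0180 = 0.835.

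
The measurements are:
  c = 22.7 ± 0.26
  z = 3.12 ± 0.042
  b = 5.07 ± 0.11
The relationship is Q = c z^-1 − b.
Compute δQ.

Let p = c·z^-1 = 7.28. δp/p = √((1·δc/c)² + (-1·δz/z)²) = √(0.000131 + 0.000181) = 0.0177, so δp = 0.129.
Q = p − b: δQ = √(δp² + δb²) = √(0.0165 + 0.0121) = 0.169

0.169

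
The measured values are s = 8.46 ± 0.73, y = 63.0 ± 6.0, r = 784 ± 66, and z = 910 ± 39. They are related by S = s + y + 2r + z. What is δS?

For a sum/difference, combine absolute errors in quadrature:
  (δs)² = 0.533;  (δy)² = 36.0;  (2·δr)² = 17400;  (δz)² = 1520
δS = √(19000) = 138

138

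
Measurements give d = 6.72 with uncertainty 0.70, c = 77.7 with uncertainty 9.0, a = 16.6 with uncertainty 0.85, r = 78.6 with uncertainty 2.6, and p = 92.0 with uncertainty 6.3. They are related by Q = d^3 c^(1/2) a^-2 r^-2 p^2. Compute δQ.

For a monomial Q ∝ d^3, c^(1/2), a^-2, r^-2, p^2, fractional errors add in quadrature:
  (3·δd/d)² = (3×0.104)² = 0.0977;  (½·δc/c)² = (0.5×0.116)² = 0.00335;  (-2·δa/a)² = (-2×0.0512)² = 0.0105;  (-2·δr/r)² = (-2×0.0331)² = 0.00438;  (2·δp/p)² = (2×0.0685)² = 0.0188
δQ/Q = √(0.135) = 0.367
Q = 13.3, so δQ = 0.367 × 13.3 = 4.88.

4.88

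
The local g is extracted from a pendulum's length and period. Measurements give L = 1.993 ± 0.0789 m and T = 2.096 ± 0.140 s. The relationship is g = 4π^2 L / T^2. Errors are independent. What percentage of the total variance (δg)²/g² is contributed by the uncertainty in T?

(δg/g)² = (1·δL/L)² + (-2·δT/T)²
  L term: (1×0.0396)² = 0.00157
  T term: (-2×0.0668)² = 0.0178
Total = 0.0194. Share from T = 0.0178/0.0194 = 0.919.

91.9%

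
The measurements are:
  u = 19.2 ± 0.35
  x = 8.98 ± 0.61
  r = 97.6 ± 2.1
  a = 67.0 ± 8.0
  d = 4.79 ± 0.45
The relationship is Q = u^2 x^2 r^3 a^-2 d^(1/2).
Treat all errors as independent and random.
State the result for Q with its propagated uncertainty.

Products/powers → add relative errors in quadrature, weighted by exponent:
  (2·δu/u)² = (2×0.0182)² = 0.00133;  (2·δx/x)² = (2×0.0679)² = 0.0185;  (3·δr/r)² = (3×0.0215)² = 0.00417;  (-2·δa/a)² = (-2×0.119)² = 0.0570;  (½·δd/d)² = (0.5×0.0939)² = 0.00221
δQ/Q = √(0.0832) = 0.288
Q = 1.35e+07, so δQ = 0.288 × 1.35e+07 = 3.89e+06.

(1.35 ± 0.389) × 10^7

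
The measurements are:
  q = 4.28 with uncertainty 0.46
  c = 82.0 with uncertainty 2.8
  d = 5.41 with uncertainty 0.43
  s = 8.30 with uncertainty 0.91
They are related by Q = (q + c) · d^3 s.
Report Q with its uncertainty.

Let u = q + c = 86.3. δu = √(δq² + δc²) = √(0.212 + 7.84) = 2.84, so δu/u = 0.0329.
Q is then a monomial in u, d, s:
δQ/Q = √((δu/u)² + (3·δd/d)² + (1·δs/s)²) = √(0.00108 + 0.0569 + 0.0120) = 0.264
Q = 1.13e+05, so δQ = 0.264 × 1.13e+05 = 30000.

(1.13 ± 0.300) × 10^5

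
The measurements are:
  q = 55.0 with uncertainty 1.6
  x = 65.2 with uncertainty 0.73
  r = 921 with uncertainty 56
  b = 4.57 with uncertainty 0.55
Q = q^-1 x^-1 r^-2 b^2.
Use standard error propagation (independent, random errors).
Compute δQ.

Since Q is a product/quotient, work with relative uncertainties:
  (-1·δq/q)² = (-1×0.0291)² = 0.000846;  (-1·δx/x)² = (-1×0.0112)² = 0.000125;  (-2·δr/r)² = (-2×0.0608)² = 0.0148;  (2·δb/b)² = (2×0.120)² = 0.0579
δQ/Q = √(0.0737) = 0.271
Q = 6.87e-09, so δQ = 0.271 × 6.87e-09 = 1.86e-09.

1.86e-09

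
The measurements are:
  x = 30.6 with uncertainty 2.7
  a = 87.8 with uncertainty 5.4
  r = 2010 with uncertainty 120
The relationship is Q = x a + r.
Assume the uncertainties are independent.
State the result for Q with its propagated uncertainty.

Let p = x·a = 2690. δp/p = √((1·δx/x)² + (1·δa/a)²) = √(0.00779 + 0.00378) = 0.108, so δp = 289.
Q = p + r: δQ = √(δp² + δr²) = √(83500 + 14400) = 313
Q = 4700.

4700 ± 313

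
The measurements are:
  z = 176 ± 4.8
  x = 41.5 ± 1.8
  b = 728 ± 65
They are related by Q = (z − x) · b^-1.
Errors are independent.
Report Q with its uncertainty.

0.185 ± 0.0179

Let u = z − x = 134. δu = √(δz² + δx²) = √(23.0 + 3.24) = 5.13, so δu/u = 0.0381.
Q is then a monomial in u, b:
δQ/Q = √((δu/u)² + (-1·δb/b)²) = √(0.00145 + 0.00797) = 0.0971
Q = 0.185, so δQ = 0.0971 × 0.185 = 0.0179.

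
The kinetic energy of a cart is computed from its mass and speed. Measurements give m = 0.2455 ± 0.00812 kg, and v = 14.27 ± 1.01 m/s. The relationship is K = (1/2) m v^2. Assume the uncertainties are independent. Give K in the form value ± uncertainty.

Products/powers → add relative errors in quadrature, weighted by exponent:
  (1·δm/m)² = (1×0.0331)² = 0.00109;  (2·δv/v)² = (2×0.0708)² = 0.0200
δK/K = √(0.0211) = 0.145
K = 25.00 J, so δK = 0.145 × 25.00 = 3.63 J.

25.00 ± 3.63 J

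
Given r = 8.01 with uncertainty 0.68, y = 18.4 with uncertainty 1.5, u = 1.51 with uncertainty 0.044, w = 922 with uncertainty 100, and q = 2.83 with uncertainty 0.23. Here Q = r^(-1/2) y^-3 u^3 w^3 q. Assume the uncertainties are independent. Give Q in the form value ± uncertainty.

For a monomial Q ∝ r^(-1/2), y^-3, u^3, w^3, q, fractional errors add in quadrature:
  (−½·δr/r)² = (-0.5×0.0849)² = 0.00180;  (-3·δy/y)² = (-3×0.0815)² = 0.0598;  (3·δu/u)² = (3×0.0291)² = 0.00764;  (3·δw/w)² = (3×0.108)² = 0.106;  (1·δq/q)² = (1×0.0813)² = 0.00661
δQ/Q = √(0.182) = 0.426
Q = 4.33e+05, so δQ = 0.426 × 4.33e+05 = 1.85e+05.

(4.33 ± 1.85) × 10^5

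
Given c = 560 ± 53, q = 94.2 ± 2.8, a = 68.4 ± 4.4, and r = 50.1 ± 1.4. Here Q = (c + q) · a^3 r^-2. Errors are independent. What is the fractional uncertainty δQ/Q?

Let u = c + q = 654. δu = √(δc² + δq²) = √(2810 + 7.84) = 53.1, so δu/u = 0.0811.
Q is then a monomial in u, a, r:
δQ/Q = √((δu/u)² + (3·δa/a)² + (-2·δr/r)²) = √(0.00658 + 0.0372 + 0.00312) = 0.217

0.217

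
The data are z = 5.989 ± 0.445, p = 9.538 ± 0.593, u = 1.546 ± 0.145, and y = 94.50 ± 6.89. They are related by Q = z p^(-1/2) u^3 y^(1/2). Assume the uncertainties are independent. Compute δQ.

20.5

Relative error in a monomial: (δQ/Q)² = Σ (nᵢ · δxᵢ/xᵢ)².
  (1·δz/z)² = (1×0.0743)² = 0.00552;  (−½·δp/p)² = (-0.5×0.0622)² = 0.000966;  (3·δu/u)² = (3×0.0938)² = 0.0792;  (½·δy/y)² = (0.5×0.0729)² = 0.00133
δQ/Q = √(0.0870) = 0.295
Q = 69.66, so δQ = 0.295 × 69.66 = 20.5.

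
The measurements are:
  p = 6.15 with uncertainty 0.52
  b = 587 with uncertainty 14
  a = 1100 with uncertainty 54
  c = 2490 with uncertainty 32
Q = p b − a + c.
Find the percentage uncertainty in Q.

Let w = p·b = 3610. δw/w = √((1·δp/p)² + (1·δb/b)²) = √(0.00715 + 0.000569) = 0.0879, so δw = 317.
Q = w − a + c: δQ = √(δw² + δa² + δc²) = √(1.01e+05 + 2920 + 1020) = 323
Q = 5000, so δQ/Q = 323/5000 = 0.0647.

6.47%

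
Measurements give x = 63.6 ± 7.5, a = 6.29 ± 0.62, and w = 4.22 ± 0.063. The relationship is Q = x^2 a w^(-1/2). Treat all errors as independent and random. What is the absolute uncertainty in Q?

3170

Products/powers → add relative errors in quadrature, weighted by exponent:
  (2·δx/x)² = (2×0.118)² = 0.0556;  (1·δa/a)² = (1×0.0986)² = 0.00972;  (−½·δw/w)² = (-0.5×0.0149)² = 5.57e-05
δQ/Q = √(0.0654) = 0.256
Q = 12400, so δQ = 0.256 × 12400 = 3170.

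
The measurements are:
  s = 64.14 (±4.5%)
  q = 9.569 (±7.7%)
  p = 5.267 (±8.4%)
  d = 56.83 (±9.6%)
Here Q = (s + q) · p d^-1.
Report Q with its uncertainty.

6.831 ± 0.914

Let u = s + q = 73.71. δu = √(δs² + δq²) = √(8.33 + 0.543) = 2.98, so δu/u = 0.0404.
Q is then a monomial in u, p, d:
δQ/Q = √((δu/u)² + (1·δp/p)² + (-1·δd/d)²) = √(0.00163 + 0.00706 + 0.00922) = 0.134
Q = 6.831, so δQ = 0.134 × 6.831 = 0.914.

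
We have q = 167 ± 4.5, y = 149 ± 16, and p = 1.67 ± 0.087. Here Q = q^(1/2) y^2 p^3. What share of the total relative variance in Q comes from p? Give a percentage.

34.5%

(δQ/Q)² = (½·δq/q)² + (2·δy/y)² + (3·δp/p)²
  q term: (0.5×0.0269)² = 0.000182
  y term: (2×0.107)² = 0.0461
  p term: (3×0.0521)² = 0.0244
Total = 0.0707. Share from p = 0.0244/0.0707 = 0.345.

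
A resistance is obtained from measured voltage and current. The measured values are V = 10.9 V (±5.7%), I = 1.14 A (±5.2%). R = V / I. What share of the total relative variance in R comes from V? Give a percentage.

(δR/R)² = (1·δV/V)² + (-1·δI/I)²
  V term: (1×0.0570)² = 0.00325
  I term: (-1×0.0520)² = 0.00270
Total = 0.00595. Share from V = 0.00325/0.00595 = 0.546.

54.6%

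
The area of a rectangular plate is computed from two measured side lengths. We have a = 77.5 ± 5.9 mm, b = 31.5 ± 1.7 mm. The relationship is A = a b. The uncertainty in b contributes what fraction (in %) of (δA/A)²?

(δA/A)² = (1·δa/a)² + (1·δb/b)²
  a term: (1×0.0761)² = 0.00580
  b term: (1×0.0540)² = 0.00291
Total = 0.00871. Share from b = 0.00291/0.00871 = 0.334.

33.4%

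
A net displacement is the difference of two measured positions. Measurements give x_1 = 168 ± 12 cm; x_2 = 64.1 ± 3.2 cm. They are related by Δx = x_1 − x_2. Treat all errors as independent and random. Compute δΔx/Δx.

0.120

For a sum/difference, combine absolute errors in quadrature:
  (δx_1)² = 144;  (δx_2)² = 10.2
δΔx = √(154) = 12.4 cm
Δx = 104 cm, so δΔx/Δx = 12.4/104 = 0.120.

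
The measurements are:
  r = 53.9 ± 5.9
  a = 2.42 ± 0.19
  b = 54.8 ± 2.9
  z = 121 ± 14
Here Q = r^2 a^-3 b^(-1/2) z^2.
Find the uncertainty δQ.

1.61e+05

Products/powers → add relative errors in quadrature, weighted by exponent:
  (2·δr/r)² = (2×0.109)² = 0.0479;  (-3·δa/a)² = (-3×0.0785)² = 0.0555;  (−½·δb/b)² = (-0.5×0.0529)² = 0.000700;  (2·δz/z)² = (2×0.116)² = 0.0535
δQ/Q = √(0.158) = 0.397
Q = 4.05e+05, so δQ = 0.397 × 4.05e+05 = 1.61e+05.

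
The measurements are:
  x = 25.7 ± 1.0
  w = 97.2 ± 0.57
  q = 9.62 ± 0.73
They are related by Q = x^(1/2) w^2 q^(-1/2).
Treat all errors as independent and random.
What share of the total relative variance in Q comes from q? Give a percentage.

73.6%

(δQ/Q)² = (½·δx/x)² + (2·δw/w)² + (−½·δq/q)²
  x term: (0.5×0.0389)² = 0.000379
  w term: (2×0.00586)² = 0.000138
  q term: (-0.5×0.0759)² = 0.00144
Total = 0.00196. Share from q = 0.00144/0.00196 = 0.736.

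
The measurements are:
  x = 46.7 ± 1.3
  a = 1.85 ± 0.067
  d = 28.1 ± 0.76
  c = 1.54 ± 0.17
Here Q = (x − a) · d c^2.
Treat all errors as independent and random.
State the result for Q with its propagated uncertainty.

2990 ± 670

Let u = x − a = 44.9. δu = √(δx² + δa²) = √(1.69 + 0.00449) = 1.30, so δu/u = 0.0290.
Q is then a monomial in u, d, c:
δQ/Q = √((δu/u)² + (1·δd/d)² + (2·δc/c)²) = √(0.000842 + 0.000732 + 0.0487) = 0.224
Q = 2990, so δQ = 0.224 × 2990 = 670.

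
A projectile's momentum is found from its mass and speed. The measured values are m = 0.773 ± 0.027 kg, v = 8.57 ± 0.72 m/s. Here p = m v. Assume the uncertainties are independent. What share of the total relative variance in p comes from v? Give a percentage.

85.3%

(δp/p)² = (1·δm/m)² + (1·δv/v)²
  m term: (1×0.0349)² = 0.00122
  v term: (1×0.0840)² = 0.00706
Total = 0.00828. Share from v = 0.00706/0.00828 = 0.853.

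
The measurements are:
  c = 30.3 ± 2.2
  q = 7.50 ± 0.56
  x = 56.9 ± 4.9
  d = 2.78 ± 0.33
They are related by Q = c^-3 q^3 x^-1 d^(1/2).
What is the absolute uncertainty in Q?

0.000146

Products/powers → add relative errors in quadrature, weighted by exponent:
  (-3·δc/c)² = (-3×0.0726)² = 0.0474;  (3·δq/q)² = (3×0.0747)² = 0.0502;  (-1·δx/x)² = (-1×0.0861)² = 0.00742;  (½·δd/d)² = (0.5×0.119)² = 0.00352
δQ/Q = √(0.109) = 0.329
Q = 0.000444, so δQ = 0.329 × 0.000444 = 0.000146.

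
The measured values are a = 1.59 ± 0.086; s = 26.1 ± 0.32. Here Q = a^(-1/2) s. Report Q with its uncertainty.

20.7 ± 0.615

For a monomial Q ∝ a^(-1/2), s, fractional errors add in quadrature:
  (−½·δa/a)² = (-0.5×0.0541)² = 0.000731;  (1·δs/s)² = (1×0.0123)² = 0.000150
δQ/Q = √(0.000882) = 0.0297
Q = 20.7, so δQ = 0.0297 × 20.7 = 0.615.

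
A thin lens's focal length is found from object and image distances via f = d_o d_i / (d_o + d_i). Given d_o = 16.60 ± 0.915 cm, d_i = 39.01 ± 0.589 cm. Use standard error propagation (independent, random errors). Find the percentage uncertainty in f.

∂f/∂d_o = (d_i/(d_o+d_i))² = 0.492;  ∂f/∂d_i = (d_o/(d_o+d_i))² = 0.0891
δf = √((∂f/∂d_o · δd_o)² + (∂f/∂d_i · δd_i)²) = √(0.203 + 0.00275) = 0.453 cm
f = 11.64 cm, so δf/f = 0.453/11.64 = 0.0389.

3.89%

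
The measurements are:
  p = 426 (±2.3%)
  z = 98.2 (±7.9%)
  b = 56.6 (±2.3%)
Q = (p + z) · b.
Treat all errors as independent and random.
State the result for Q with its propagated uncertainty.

Let u = p + z = 524. δu = √(δp² + δz²) = √(96.0 + 60.2) = 12.5, so δu/u = 0.0238.
Q is then a monomial in u, b:
δQ/Q = √((δu/u)² + (1·δb/b)²) = √(0.000568 + 0.000529) = 0.0331
Q = 29700, so δQ = 0.0331 × 29700 = 983.

29700 ± 983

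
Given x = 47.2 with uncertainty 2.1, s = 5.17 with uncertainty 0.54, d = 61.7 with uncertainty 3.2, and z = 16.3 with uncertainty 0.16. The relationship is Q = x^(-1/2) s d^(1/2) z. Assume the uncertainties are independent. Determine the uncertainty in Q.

Products/powers → add relative errors in quadrature, weighted by exponent:
  (−½·δx/x)² = (-0.5×0.0445)² = 0.000495;  (1·δs/s)² = (1×0.104)² = 0.0109;  (½·δd/d)² = (0.5×0.0519)² = 0.000672;  (1·δz/z)² = (1×0.00982)² = 9.64e-05
δQ/Q = √(0.0122) = 0.110
Q = 96.3, so δQ = 0.110 × 96.3 = 10.6.

10.6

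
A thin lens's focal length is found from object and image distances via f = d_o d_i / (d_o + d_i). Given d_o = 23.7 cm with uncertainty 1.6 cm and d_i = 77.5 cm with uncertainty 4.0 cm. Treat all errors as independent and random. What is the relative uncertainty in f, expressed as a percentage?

∂f/∂d_o = (d_i/(d_o+d_i))² = 0.586;  ∂f/∂d_i = (d_o/(d_o+d_i))² = 0.0548
δf = √((∂f/∂d_o · δd_o)² + (∂f/∂d_i · δd_i)²) = √(0.880 + 0.0481) = 0.964 cm
f = 18.1 cm, so δf/f = 0.964/18.1 = 0.0531.

5.31%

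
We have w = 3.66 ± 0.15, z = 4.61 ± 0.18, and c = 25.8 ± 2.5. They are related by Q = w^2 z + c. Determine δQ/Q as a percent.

7.01%

Let p = w^2·z = 61.8. δp/p = √((2·δw/w)² + (1·δz/z)²) = √(0.00672 + 0.00152) = 0.0908, so δp = 5.61.
Q = p + c: δQ = √(δp² + δc²) = √(31.4 + 6.25) = 6.14
Q = 87.6, so δQ/Q = 6.14/87.6 = 0.0701.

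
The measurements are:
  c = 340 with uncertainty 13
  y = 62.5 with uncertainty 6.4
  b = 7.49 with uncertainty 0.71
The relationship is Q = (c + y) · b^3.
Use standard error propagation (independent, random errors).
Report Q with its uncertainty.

Let u = c + y = 402. δu = √(δc² + δy²) = √(169 + 41.0) = 14.5, so δu/u = 0.0360.
Q is then a monomial in u, b:
δQ/Q = √((δu/u)² + (3·δb/b)²) = √(0.00130 + 0.0809) = 0.287
Q = 1.69e+05, so δQ = 0.287 × 1.69e+05 = 48500.

(1.69 ± 0.485) × 10^5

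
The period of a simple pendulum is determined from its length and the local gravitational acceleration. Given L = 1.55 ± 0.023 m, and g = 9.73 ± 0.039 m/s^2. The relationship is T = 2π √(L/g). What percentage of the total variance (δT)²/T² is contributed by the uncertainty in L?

(δT/T)² = (½·δL/L)² + (−½·δg/g)²
  L term: (0.5×0.0148)² = 5.5e-05
  g term: (-0.5×0.00401)² = 4.02e-06
Total = 5.91e-05. Share from L = 5.5e-05/5.91e-05 = 0.932.

93.2%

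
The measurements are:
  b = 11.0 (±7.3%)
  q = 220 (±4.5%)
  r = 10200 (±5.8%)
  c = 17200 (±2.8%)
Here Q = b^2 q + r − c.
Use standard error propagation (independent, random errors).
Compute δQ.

Let p = b^2·q = 26600. δp/p = √((2·δb/b)² + (1·δq/q)²) = √(0.0213 + 0.00202) = 0.153, so δp = 4070.
Q = p + r − c: δQ = √(δp² + δr² + δc²) = √(1.65e+07 + 3.5e+05 + 2.32e+05) = 4140

4140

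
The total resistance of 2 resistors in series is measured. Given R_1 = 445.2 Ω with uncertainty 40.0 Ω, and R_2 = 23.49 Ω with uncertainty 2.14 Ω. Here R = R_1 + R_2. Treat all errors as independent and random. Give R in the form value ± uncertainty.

468.7 ± 40.1 Ω

Each term contributes (cᵢ δxᵢ)² to (δR)²:
  (δR_1)² = 1600;  (δR_2)² = 4.58
δR = √(1600) = 40.1 Ω
R = 468.7 Ω.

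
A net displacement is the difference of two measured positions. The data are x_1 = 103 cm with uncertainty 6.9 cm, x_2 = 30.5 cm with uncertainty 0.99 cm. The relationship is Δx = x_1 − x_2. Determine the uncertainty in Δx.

6.97 cm

Each term contributes (cᵢ δxᵢ)² to (δΔx)²:
  (δx_1)² = 47.6;  (δx_2)² = 0.980
δΔx = √(48.6) = 6.97 cm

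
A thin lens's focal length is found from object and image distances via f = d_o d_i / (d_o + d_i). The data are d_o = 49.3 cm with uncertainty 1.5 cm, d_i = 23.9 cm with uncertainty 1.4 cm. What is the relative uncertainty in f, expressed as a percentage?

4.07%

∂f/∂d_o = (d_i/(d_o+d_i))² = 0.107;  ∂f/∂d_i = (d_o/(d_o+d_i))² = 0.454
δf = √((∂f/∂d_o · δd_o)² + (∂f/∂d_i · δd_i)²) = √(0.0256 + 0.403) = 0.655 cm
f = 16.1 cm, so δf/f = 0.655/16.1 = 0.0407.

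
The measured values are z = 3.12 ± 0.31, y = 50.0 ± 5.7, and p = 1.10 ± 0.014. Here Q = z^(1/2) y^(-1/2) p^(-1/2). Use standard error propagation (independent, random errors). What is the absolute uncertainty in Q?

Products/powers → add relative errors in quadrature, weighted by exponent:
  (½·δz/z)² = (0.5×0.0994)² = 0.00247;  (−½·δy/y)² = (-0.5×0.114)² = 0.00325;  (−½·δp/p)² = (-0.5×0.0127)² = 4.05e-05
δQ/Q = √(0.00576) = 0.0759
Q = 0.238, so δQ = 0.0759 × 0.238 = 0.0181.

0.0181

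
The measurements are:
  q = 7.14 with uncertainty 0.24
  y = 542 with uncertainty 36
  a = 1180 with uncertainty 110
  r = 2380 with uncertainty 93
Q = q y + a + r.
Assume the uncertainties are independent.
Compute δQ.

Let p = q·y = 3870. δp/p = √((1·δq/q)² + (1·δy/y)²) = √(0.00113 + 0.00441) = 0.0744, so δp = 288.
Q = p + a + r: δQ = √(δp² + δa² + δr²) = √(83000 + 12100 + 8650) = 322

322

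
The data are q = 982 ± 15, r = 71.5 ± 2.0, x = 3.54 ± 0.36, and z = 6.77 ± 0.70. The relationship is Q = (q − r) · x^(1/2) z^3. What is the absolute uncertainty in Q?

1.67e+05

Let u = q − r = 910. δu = √(δq² + δr²) = √(225 + 4.00) = 15.1, so δu/u = 0.0166.
Q is then a monomial in u, x, z:
δQ/Q = √((δu/u)² + (½·δx/x)² + (3·δz/z)²) = √(0.000276 + 0.00259 + 0.0962) = 0.315
Q = 5.32e+05, so δQ = 0.315 × 5.32e+05 = 1.67e+05.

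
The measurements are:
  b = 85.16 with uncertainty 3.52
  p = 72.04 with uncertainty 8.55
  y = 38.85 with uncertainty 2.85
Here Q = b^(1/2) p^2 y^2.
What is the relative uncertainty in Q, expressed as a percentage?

Since Q is a product/quotient, work with relative uncertainties:
  (½·δb/b)² = (0.5×0.0413)² = 0.000427;  (2·δp/p)² = (2×0.119)² = 0.0563;  (2·δy/y)² = (2×0.0734)² = 0.0215
δQ/Q = √(0.0783) = 0.280

28.0%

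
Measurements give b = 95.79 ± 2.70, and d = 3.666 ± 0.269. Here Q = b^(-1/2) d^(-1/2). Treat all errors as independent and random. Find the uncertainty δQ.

0.00210

For a monomial Q ∝ b^(-1/2), d^(-1/2), fractional errors add in quadrature:
  (−½·δb/b)² = (-0.5×0.0282)² = 0.000199;  (−½·δd/d)² = (-0.5×0.0734)² = 0.00135
δQ/Q = √(0.00154) = 0.0393
Q = 0.05336, so δQ = 0.0393 × 0.05336 = 0.00210.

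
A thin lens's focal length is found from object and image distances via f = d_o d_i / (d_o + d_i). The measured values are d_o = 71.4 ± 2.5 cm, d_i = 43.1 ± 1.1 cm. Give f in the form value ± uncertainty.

26.9 ± 0.555 cm

∂f/∂d_o = (d_i/(d_o+d_i))² = 0.142;  ∂f/∂d_i = (d_o/(d_o+d_i))² = 0.389
δf = √((∂f/∂d_o · δd_o)² + (∂f/∂d_i · δd_i)²) = √(0.125 + 0.183) = 0.555 cm
f = 26.9 cm.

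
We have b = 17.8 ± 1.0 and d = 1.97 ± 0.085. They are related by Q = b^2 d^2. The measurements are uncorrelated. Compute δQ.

Products/powers → add relative errors in quadrature, weighted by exponent:
  (2·δb/b)² = (2×0.0562)² = 0.0126;  (2·δd/d)² = (2×0.0431)² = 0.00745
δQ/Q = √(0.0201) = 0.142
Q = 1230, so δQ = 0.142 × 1230 = 174.

174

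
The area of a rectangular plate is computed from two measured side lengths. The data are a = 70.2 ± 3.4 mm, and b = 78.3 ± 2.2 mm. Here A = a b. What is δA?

Relative error in a monomial: (δA/A)² = Σ (nᵢ · δxᵢ/xᵢ)².
  (1·δa/a)² = (1×0.0484)² = 0.00235;  (1·δb/b)² = (1×0.0281)² = 0.000789
δA/A = √(0.00314) = 0.0560
A = 5500 mm^2, so δA = 0.0560 × 5500 = 308 mm^2.

308 mm^2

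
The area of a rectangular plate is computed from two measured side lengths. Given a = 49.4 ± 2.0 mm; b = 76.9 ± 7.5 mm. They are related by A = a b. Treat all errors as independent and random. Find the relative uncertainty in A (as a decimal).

0.106

A is a product of powers, so relative uncertainties combine in quadrature:
  (1·δa/a)² = (1×0.0405)² = 0.00164;  (1·δb/b)² = (1×0.0975)² = 0.00951
δA/A = √(0.0112) = 0.106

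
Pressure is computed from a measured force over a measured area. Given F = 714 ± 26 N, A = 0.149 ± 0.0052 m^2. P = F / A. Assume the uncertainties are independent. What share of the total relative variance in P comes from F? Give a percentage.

(δP/P)² = (1·δF/F)² + (-1·δA/A)²
  F term: (1×0.0364)² = 0.00133
  A term: (-1×0.0349)² = 0.00122
Total = 0.00254. Share from F = 0.00133/0.00254 = 0.521.

52.1%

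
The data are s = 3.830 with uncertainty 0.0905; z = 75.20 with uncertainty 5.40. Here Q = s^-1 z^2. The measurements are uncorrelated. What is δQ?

Q is a product of powers, so relative uncertainties combine in quadrature:
  (-1·δs/s)² = (-1×0.0236)² = 0.000558;  (2·δz/z)² = (2×0.0718)² = 0.0206
δQ/Q = √(0.0212) = 0.146
Q = 1477, so δQ = 0.146 × 1477 = 215.

215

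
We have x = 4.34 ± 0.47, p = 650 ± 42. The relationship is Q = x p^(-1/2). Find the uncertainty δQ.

0.0192

Q is a product of powers, so relative uncertainties combine in quadrature:
  (1·δx/x)² = (1×0.108)² = 0.0117;  (−½·δp/p)² = (-0.5×0.0646)² = 0.00104
δQ/Q = √(0.0128) = 0.113
Q = 0.170, so δQ = 0.113 × 0.170 = 0.0192.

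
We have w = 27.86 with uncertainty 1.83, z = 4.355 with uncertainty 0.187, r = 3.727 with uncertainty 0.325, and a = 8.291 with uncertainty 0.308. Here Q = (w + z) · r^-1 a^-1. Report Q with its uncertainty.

1.043 ± 0.115

Let u = w + z = 32.22. δu = √(δw² + δz²) = √(3.35 + 0.0350) = 1.84, so δu/u = 0.0571.
Q is then a monomial in u, r, a:
δQ/Q = √((δu/u)² + (-1·δr/r)² + (-1·δa/a)²) = √(0.00326 + 0.00760 + 0.00138) = 0.111
Q = 1.043, so δQ = 0.111 × 1.043 = 0.115.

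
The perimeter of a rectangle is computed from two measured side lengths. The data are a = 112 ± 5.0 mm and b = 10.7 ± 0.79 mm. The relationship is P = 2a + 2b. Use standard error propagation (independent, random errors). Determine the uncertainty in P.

10.1 mm

Sums and differences: (δP)² = Σ (cᵢ δxᵢ)².
  (2·δa)² = 100;  (2·δb)² = 2.50
δP = √(102) = 10.1 mm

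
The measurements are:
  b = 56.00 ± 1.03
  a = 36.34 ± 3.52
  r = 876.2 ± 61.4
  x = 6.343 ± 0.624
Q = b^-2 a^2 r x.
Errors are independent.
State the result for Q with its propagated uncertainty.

Q is a product of powers, so relative uncertainties combine in quadrature:
  (-2·δb/b)² = (-2×0.0184)² = 0.00135;  (2·δa/a)² = (2×0.0969)² = 0.0375;  (1·δr/r)² = (1×0.0701)² = 0.00491;  (1·δx/x)² = (1×0.0984)² = 0.00968
δQ/Q = √(0.0535) = 0.231
Q = 2340, so δQ = 0.231 × 2340 = 541.

2340 ± 541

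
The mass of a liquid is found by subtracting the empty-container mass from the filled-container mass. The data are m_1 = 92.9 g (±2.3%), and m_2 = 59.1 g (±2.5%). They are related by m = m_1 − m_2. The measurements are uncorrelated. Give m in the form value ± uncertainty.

Sums and differences: (δm)² = Σ (cᵢ δxᵢ)².
  (δm_1)² = 4.57;  (δm_2)² = 2.18
δm = √(6.75) = 2.60 g
m = 33.8 g.

33.8 ± 2.60 g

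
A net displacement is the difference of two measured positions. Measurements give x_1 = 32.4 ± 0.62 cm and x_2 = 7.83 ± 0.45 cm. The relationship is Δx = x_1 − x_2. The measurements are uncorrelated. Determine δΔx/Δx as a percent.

3.12%

Absolute uncertainties add in quadrature for a linear combination:
  (δx_1)² = 0.384;  (δx_2)² = 0.203
δΔx = √(0.587) = 0.766 cm
Δx = 24.6 cm, so δΔx/Δx = 0.766/24.6 = 0.0312.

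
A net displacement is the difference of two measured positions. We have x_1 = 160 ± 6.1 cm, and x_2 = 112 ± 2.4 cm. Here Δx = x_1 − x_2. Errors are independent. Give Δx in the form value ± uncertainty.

Absolute uncertainties add in quadrature for a linear combination:
  (δx_1)² = 37.2;  (δx_2)² = 5.76
δΔx = √(43.0) = 6.56 cm
Δx = 48.0 cm.

48.0 ± 6.56 cm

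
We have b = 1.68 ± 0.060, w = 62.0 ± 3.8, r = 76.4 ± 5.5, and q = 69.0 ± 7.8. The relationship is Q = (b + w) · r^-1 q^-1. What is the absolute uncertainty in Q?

0.00177

Let u = b + w = 63.7. δu = √(δb² + δw²) = √(0.00360 + 14.4) = 3.80, so δu/u = 0.0597.
Q is then a monomial in u, r, q:
δQ/Q = √((δu/u)² + (-1·δr/r)² + (-1·δq/q)²) = √(0.00356 + 0.00518 + 0.0128) = 0.147
Q = 0.0121, so δQ = 0.147 × 0.0121 = 0.00177.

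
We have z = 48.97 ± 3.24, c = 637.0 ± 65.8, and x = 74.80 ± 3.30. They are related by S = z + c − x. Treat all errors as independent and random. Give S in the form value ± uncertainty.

611.2 ± 66.0

Absolute uncertainties add in quadrature for a linear combination:
  (δz)² = 10.5;  (δc)² = 4330;  (δx)² = 10.9
δS = √(4350) = 66.0
S = 611.2.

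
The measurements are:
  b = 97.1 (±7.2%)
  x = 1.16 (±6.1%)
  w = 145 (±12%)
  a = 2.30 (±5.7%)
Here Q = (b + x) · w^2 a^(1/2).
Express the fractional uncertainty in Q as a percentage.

25.2%

Let u = b + x = 98.3. δu = √(δb² + δx²) = √(48.9 + 0.00501) = 6.99, so δu/u = 0.0712.
Q is then a monomial in u, w, a:
δQ/Q = √((δu/u)² + (2·δw/w)² + (½·δa/a)²) = √(0.00506 + 0.0576 + 0.000812) = 0.252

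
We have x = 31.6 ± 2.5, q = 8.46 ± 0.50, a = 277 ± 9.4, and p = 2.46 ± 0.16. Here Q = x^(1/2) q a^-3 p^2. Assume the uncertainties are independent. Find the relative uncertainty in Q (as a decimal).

0.180

Products/powers → add relative errors in quadrature, weighted by exponent:
  (½·δx/x)² = (0.5×0.0791)² = 0.00156;  (1·δq/q)² = (1×0.0591)² = 0.00349;  (-3·δa/a)² = (-3×0.0339)² = 0.0104;  (2·δp/p)² = (2×0.0650)² = 0.0169
δQ/Q = √(0.0323) = 0.180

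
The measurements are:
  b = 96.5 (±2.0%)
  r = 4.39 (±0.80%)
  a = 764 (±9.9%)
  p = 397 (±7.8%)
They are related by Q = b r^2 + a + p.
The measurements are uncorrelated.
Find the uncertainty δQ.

Let w = b·r^2 = 1860. δw/w = √((1·δb/b)² + (2·δr/r)²) = √(0.000400 + 0.000256) = 0.0256, so δw = 47.6.
Q = w + a + p: δQ = √(δw² + δa² + δp²) = √(2270 + 5720 + 959) = 94.6

94.6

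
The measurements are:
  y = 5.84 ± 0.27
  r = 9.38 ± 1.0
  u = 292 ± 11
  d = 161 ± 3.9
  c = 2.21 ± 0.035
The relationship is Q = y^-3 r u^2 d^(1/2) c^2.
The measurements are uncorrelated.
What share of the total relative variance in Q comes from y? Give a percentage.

51.4%

(δQ/Q)² = (-3·δy/y)² + (1·δr/r)² + (2·δu/u)² + (½·δd/d)² + (2·δc/c)²
  y term: (-3×0.0462)² = 0.0192
  r term: (1×0.107)² = 0.0114
  u term: (2×0.0377)² = 0.00568
  d term: (0.5×0.0242)² = 0.000147
  c term: (2×0.0158)² = 0.00100
Total = 0.0374. Share from y = 0.0192/0.0374 = 0.514.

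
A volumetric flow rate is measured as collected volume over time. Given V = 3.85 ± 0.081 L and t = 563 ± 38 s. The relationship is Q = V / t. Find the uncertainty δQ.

0.000483 L/s

Q is a product of powers, so relative uncertainties combine in quadrature:
  (1·δV/V)² = (1×0.0210)² = 0.000443;  (-1·δt/t)² = (-1×0.0675)² = 0.00456
δQ/Q = √(0.00500) = 0.0707
Q = 0.00684 L/s, so δQ = 0.0707 × 0.00684 = 0.000483 L/s.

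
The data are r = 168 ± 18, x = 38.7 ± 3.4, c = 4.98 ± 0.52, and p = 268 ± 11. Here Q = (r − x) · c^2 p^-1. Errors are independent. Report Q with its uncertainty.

Let u = r − x = 129. δu = √(δr² + δx²) = √(324 + 11.6) = 18.3, so δu/u = 0.142.
Q is then a monomial in u, c, p:
δQ/Q = √((δu/u)² + (2·δc/c)² + (-1·δp/p)²) = √(0.0201 + 0.0436 + 0.00168) = 0.256
Q = 12.0, so δQ = 0.256 × 12.0 = 3.06.

12.0 ± 3.06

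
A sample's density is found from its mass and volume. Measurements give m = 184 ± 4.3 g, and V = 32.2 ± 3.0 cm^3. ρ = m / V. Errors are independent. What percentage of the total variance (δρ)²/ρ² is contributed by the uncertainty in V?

(δρ/ρ)² = (1·δm/m)² + (-1·δV/V)²
  m term: (1×0.0234)² = 0.000546
  V term: (-1×0.0932)² = 0.00868
Total = 0.00923. Share from V = 0.00868/0.00923 = 0.941.

94.1%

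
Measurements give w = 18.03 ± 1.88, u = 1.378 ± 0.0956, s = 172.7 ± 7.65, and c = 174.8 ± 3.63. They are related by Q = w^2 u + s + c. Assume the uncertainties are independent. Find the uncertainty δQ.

Let p = w^2·u = 448.0. δp/p = √((2·δw/w)² + (1·δu/u)²) = √(0.0435 + 0.00481) = 0.220, so δp = 98.5.
Q = p + s + c: δQ = √(δp² + δs² + δc²) = √(9690 + 58.5 + 13.2) = 98.8

98.8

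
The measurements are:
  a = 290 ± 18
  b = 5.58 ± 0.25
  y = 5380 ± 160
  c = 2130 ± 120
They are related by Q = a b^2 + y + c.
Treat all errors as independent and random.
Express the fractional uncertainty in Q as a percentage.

6.07%

Let p = a·b^2 = 9030. δp/p = √((1·δa/a)² + (2·δb/b)²) = √(0.00385 + 0.00803) = 0.109, so δp = 984.
Q = p + y + c: δQ = √(δp² + δy² + δc²) = √(9.69e+05 + 25600 + 14400) = 1000
Q = 16500, so δQ/Q = 1000/16500 = 0.0607.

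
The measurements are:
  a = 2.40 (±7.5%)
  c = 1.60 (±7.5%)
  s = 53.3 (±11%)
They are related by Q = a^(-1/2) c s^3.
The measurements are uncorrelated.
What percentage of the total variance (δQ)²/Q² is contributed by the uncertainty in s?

93.9%

(δQ/Q)² = (−½·δa/a)² + (1·δc/c)² + (3·δs/s)²
  a term: (-0.5×0.0750)² = 0.00141
  c term: (1×0.0750)² = 0.00562
  s term: (3×0.110)² = 0.109
Total = 0.116. Share from s = 0.109/0.116 = 0.939.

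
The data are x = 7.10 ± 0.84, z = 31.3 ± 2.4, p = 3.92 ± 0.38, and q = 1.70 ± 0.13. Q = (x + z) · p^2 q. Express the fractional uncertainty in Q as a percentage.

Let u = x + z = 38.4. δu = √(δx² + δz²) = √(0.706 + 5.76) = 2.54, so δu/u = 0.0662.
Q is then a monomial in u, p, q:
δQ/Q = √((δu/u)² + (2·δp/p)² + (1·δq/q)²) = √(0.00438 + 0.0376 + 0.00585) = 0.219

21.9%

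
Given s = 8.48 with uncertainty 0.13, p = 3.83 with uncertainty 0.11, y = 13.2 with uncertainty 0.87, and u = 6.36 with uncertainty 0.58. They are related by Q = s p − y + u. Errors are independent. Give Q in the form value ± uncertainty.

25.6 ± 1.49

Let w = s·p = 32.5. δw/w = √((1·δs/s)² + (1·δp/p)²) = √(0.000235 + 0.000825) = 0.0326, so δw = 1.06.
Q = w − y + u: δQ = √(δw² + δy² + δu²) = √(1.12 + 0.757 + 0.336) = 1.49
Q = 25.6.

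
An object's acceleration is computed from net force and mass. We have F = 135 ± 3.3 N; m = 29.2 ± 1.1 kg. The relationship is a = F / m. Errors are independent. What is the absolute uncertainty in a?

0.208 m/s^2

Products/powers → add relative errors in quadrature, weighted by exponent:
  (1·δF/F)² = (1×0.0244)² = 0.000598;  (-1·δm/m)² = (-1×0.0377)² = 0.00142
δa/a = √(0.00202) = 0.0449
a = 4.62 m/s^2, so δa = 0.0449 × 4.62 = 0.208 m/s^2.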